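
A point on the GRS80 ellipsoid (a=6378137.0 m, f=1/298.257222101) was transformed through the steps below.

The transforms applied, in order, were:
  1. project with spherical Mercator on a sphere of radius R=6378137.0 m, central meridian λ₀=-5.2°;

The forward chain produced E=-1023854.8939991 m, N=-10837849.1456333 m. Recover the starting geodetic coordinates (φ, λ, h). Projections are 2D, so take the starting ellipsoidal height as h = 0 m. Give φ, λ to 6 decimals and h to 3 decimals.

φ=-69.278499°, λ=-14.397445°, h=0.000 m

start: E=-1023854.8940, N=-10837849.1456 m
→ merc⁻¹: φ=-69.27849900°, λ=-14.39744500°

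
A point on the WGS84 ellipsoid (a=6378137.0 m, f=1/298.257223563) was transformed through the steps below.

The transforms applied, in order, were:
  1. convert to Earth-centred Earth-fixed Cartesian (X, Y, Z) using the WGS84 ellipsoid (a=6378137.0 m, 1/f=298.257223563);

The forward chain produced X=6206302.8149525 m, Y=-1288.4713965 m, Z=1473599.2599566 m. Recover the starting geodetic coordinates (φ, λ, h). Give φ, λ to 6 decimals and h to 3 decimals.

φ=13.443478°, λ=-0.011895°, h=1856.853 m

start: X=6206302.8150, Y=-1288.4714, Z=1473599.2600 m
→ geod (Bowring, a=6378137.000): φ=13.44347800°, λ=-0.01189500°, h=1856.8530 m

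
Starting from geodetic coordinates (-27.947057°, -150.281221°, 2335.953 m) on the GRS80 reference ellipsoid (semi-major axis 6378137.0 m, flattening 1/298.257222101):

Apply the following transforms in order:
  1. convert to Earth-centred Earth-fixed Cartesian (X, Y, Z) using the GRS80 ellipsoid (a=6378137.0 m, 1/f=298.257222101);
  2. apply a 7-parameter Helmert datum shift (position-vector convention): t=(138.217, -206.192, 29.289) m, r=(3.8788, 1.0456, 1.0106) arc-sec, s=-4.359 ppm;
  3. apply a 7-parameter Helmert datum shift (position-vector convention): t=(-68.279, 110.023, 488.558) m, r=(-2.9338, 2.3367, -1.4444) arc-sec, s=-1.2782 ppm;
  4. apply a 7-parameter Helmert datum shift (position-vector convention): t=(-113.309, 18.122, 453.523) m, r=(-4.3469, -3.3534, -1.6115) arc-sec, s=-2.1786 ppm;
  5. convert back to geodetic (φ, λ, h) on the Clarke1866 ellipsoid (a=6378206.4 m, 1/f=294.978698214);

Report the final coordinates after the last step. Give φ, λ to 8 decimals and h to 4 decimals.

start: φ=-27.947057°, λ=-150.281221°, h=2335.953 m
→ ECEF (a=6378137.000, f=1/298.257222101): X=-4898630.6467, Y=-2796257.8985, Z=-2972418.4282
→ Helmert 7p (PV): X=-4898472.4440, Y=-2796420.0066, Z=-2972403.9336
→ Helmert 7p (PV): X=-4898587.7174, Y=-2796314.3848, Z=-2971816.3086
→ Helmert 7p (PV): X=-4898663.8863, Y=-2796314.5283, Z=-2971377.0206
→ geod (Bowring, a=6378206.400): φ=-27.94029069°, λ=-150.28088881°, h=1880.9543 m

φ=-27.94029069°, λ=-150.28088881°, h=1880.9543 m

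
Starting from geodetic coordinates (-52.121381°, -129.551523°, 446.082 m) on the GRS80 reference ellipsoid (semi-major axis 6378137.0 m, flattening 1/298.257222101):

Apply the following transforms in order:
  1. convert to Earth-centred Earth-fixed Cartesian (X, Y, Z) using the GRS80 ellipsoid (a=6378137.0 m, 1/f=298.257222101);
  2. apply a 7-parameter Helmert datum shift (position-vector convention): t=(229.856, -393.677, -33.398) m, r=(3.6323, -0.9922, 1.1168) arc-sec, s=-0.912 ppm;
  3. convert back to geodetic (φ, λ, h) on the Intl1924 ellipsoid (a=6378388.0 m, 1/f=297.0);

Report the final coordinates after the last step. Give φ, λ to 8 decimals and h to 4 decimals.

φ=-52.12219877°, λ=-129.54551474°, h=369.3559 m

start: φ=-52.121381°, λ=-129.551523°, h=446.082 m
→ ECEF (a=6378137.000, f=1/298.257222101): X=-2499063.8088, Y=-3026058.5006, Z=-5011459.2158
→ Helmert 7p (PV): X=-2498791.1827, Y=-3026374.6976, Z=-5011553.3531
→ geod (Bowring, a=6378388.000): φ=-52.12219877°, λ=-129.54551474°, h=369.3559 m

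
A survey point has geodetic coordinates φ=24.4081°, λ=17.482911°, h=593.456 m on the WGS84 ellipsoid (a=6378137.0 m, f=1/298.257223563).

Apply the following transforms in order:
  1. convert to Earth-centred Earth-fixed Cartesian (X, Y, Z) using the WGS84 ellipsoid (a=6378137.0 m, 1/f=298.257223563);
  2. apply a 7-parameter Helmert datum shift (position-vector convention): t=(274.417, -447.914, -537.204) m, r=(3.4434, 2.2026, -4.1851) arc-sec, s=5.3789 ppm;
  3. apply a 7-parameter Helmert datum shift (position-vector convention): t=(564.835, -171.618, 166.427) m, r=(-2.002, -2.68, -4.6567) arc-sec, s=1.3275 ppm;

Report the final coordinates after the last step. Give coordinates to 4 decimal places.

start: φ=24.408100°, λ=17.482911°, h=593.456 m
→ ECEF (a=6378137.000, f=1/298.257223563): X=5543481.5995, Y=1746035.4408, Z=2619756.5825
→ Helmert 7p (PV): X=5543849.2367, Y=1745440.7064, Z=2619203.4221
→ Helmert 7p (PV): X=5544426.8054, Y=1745171.6676, Z=2619428.4163

X=5544426.8054 m, Y=1745171.6676 m, Z=2619428.4163 m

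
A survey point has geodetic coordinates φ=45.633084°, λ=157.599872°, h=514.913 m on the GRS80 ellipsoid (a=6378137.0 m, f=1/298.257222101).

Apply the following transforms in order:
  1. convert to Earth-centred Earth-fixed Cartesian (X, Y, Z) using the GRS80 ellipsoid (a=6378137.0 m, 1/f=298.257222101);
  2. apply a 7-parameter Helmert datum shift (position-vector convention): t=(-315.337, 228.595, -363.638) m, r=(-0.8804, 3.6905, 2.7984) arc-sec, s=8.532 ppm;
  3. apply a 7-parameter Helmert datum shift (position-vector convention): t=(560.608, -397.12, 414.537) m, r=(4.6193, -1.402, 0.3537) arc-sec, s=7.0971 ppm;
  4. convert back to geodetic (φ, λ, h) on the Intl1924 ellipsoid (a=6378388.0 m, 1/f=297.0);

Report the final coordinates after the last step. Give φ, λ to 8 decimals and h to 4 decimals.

start: φ=45.633084°, λ=157.599872°, h=514.913 m
→ ECEF (a=6378137.000, f=1/298.257222101): X=-4130798.7936, Y=1702603.1967, Z=4537192.4268
→ Helmert 7p (PV): X=-4131091.2936, Y=1702809.6414, Z=4536934.1420
→ Helmert 7p (PV): X=-4130593.7625, Y=1702315.9171, Z=4537390.9331
→ geod (Bowring, a=6378388.000): φ=45.63707788°, λ=157.60227626°, h=243.3554 m

φ=45.63707788°, λ=157.60227626°, h=243.3554 m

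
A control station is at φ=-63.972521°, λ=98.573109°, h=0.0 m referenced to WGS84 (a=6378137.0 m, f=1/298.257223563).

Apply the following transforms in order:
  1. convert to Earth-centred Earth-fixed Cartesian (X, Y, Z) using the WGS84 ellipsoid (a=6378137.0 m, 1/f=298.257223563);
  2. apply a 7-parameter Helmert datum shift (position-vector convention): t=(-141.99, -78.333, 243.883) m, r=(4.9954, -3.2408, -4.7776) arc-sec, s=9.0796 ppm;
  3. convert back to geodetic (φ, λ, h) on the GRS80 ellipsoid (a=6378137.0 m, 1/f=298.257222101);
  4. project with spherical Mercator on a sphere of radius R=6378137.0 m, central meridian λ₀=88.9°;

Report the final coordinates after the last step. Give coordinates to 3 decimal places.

E=1076755.073 m, N=-9342348.084 m

start: φ=-63.972521°, λ=98.573109°, h=0.000 m
→ ECEF (a=6378137.000, f=1/298.257223563): X=-418343.9494, Y=2774978.5122, Z=-5708371.4217
→ Helmert 7p (PV): X=-418335.7720, Y=2775073.3136, Z=-5708118.7353
→ geod (Bowring, a=6378137.000): φ=-63.97078051°, λ=98.57265540°, h=-186.4574 m
→ merc (R=6378137.0, λ₀=88.9°): E=1076755.0733, N=-9342348.0841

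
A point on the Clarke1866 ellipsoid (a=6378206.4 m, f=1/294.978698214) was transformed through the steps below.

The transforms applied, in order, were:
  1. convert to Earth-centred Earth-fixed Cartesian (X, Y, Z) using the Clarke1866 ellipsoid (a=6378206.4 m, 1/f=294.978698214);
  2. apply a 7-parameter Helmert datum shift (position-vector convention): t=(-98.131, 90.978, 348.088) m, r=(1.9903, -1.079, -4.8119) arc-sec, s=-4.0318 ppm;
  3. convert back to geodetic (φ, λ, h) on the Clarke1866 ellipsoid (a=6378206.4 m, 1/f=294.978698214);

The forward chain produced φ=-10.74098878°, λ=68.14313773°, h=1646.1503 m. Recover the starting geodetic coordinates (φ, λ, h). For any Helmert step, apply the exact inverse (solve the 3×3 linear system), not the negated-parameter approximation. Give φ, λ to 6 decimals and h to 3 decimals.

φ=-10.744789°, λ=68.143346°, h=1689.772 m

start: φ=-10.740989°, λ=68.143138°, h=1646.150 m
→ ECEF (a=6378206.400, f=1/294.978698214): X=2333810.6494, Y=5818190.2767, Z=-1181102.9323
→ Helmert⁻¹: X=2333776.2790, Y=5818165.7995, Z=-1181524.1329
→ geod (Bowring, a=6378206.400): φ=-10.74478900°, λ=68.14334600°, h=1689.7720 m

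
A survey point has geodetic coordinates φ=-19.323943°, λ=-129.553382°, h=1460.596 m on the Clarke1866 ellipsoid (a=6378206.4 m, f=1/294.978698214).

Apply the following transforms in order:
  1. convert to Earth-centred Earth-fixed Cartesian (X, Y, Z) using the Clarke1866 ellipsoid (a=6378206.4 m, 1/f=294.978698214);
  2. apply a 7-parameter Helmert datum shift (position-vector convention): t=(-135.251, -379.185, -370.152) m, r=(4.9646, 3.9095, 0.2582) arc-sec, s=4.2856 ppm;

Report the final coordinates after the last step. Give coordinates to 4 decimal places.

start: φ=-19.323943°, λ=-129.553382°, h=1460.596 m
→ ECEF (a=6378206.400, f=1/294.978698214): X=-3835100.0928, Y=-4643527.0351, Z=-2097579.0554
→ Helmert 7p (PV): X=-3835285.7240, Y=-4643880.4342, Z=-2097997.2726

X=-3835285.7240 m, Y=-4643880.4342 m, Z=-2097997.2726 m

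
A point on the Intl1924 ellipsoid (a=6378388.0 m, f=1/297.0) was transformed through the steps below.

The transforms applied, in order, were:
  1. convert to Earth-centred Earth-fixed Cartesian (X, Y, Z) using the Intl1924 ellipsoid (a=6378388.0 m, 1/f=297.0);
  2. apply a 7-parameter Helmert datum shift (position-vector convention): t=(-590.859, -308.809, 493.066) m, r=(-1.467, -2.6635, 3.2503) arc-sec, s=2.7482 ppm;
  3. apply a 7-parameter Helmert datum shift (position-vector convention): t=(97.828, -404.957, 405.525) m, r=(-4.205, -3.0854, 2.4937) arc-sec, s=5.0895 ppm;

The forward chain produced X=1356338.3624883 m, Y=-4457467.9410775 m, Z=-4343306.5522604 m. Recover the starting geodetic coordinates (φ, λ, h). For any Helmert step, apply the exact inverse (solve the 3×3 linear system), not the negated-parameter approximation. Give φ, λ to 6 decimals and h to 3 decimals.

φ=-43.193957°, λ=-73.070044°, h=1489.633 m

start: X=1356338.3625, Y=-4457467.9411, Z=-4343306.5523 m
→ Helmert⁻¹: X=1356114.7716, Y=-4456968.1406, Z=-4343801.1170
→ Helmert⁻¹: X=1356575.5765, Y=-4456637.5628, Z=-4344331.4581
→ geod (Bowring, a=6378388.000): φ=-43.19395700°, λ=-73.07004400°, h=1489.6330 m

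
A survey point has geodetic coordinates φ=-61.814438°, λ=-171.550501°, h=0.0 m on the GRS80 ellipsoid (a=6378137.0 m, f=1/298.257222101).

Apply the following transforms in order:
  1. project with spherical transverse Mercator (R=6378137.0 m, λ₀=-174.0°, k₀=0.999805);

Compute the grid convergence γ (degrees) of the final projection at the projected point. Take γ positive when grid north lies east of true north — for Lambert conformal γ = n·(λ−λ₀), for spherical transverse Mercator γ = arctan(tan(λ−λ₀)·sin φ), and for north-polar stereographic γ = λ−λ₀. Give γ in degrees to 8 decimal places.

start: φ=-61.814438°, λ=-171.550501°, h=0.000 m
→ into tm (λ₀=-174.0°): φ=-61.81443800°, λ−λ₀=2.44949900°
convergence γ = -2.15933696°

-2.15933696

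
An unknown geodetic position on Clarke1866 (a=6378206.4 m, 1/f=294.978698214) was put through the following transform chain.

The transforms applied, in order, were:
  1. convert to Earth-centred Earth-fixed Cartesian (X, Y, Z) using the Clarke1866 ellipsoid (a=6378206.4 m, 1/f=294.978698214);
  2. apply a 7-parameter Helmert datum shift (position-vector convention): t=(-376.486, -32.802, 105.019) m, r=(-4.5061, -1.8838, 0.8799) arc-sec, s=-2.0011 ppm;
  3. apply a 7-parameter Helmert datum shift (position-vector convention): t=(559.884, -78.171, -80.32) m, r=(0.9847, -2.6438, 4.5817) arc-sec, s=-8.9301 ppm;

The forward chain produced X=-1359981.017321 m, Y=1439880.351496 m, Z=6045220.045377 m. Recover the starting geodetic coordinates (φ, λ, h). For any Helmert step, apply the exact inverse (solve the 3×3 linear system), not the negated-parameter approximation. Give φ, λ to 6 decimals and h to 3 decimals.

start: X=-1359981.0173, Y=1439880.3515, Z=6045220.0454 m
→ Helmert⁻¹: X=-1360443.5777, Y=1440030.4611, Z=6045364.9138
→ Helmert⁻¹: X=-1360008.4594, Y=1439939.8793, Z=6045315.8701
→ geod (Bowring, a=6378206.400): φ=71.97406000°, λ=133.36479500°, h=2846.3520 m

φ=71.974060°, λ=133.364795°, h=2846.352 m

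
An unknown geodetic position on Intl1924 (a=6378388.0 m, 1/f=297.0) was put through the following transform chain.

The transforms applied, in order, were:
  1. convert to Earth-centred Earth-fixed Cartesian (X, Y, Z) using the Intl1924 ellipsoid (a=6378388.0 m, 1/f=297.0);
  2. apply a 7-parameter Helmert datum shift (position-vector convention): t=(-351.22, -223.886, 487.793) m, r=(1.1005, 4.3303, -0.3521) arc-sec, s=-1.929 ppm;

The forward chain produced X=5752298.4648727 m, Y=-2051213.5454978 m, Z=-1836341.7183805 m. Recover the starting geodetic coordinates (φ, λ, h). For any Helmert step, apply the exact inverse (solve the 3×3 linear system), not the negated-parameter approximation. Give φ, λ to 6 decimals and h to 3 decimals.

start: X=5752298.4649, Y=-2051213.5455, Z=-1836341.7184 m
→ Helmert⁻¹: X=5752702.8424, Y=-2050993.5953, Z=-1836701.3402
→ geod (Bowring, a=6378388.000): φ=-16.84471400°, λ=-19.62252100°, h=990.1200 m

φ=-16.844714°, λ=-19.622521°, h=990.120 m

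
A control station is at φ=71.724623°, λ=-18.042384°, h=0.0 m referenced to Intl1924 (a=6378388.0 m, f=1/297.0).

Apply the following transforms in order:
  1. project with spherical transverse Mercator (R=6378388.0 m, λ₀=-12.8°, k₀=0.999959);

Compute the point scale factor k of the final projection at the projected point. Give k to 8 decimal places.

1.00036970

start: φ=71.724623°, λ=-18.042384°, h=0.000 m
→ into tm (λ₀=-12.8°): φ=71.72462300°, λ−λ₀=-5.24238400°
scale k = 1.00036970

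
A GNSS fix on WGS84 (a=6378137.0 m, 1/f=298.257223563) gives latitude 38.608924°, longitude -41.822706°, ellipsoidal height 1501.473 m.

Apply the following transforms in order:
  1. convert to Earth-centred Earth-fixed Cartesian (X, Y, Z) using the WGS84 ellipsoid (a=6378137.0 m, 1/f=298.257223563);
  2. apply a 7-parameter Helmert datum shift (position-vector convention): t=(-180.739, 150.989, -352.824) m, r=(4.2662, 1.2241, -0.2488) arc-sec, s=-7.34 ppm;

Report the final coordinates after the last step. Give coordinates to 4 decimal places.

start: φ=38.608924°, λ=-41.822706°, h=1501.473 m
→ ECEF (a=6378137.000, f=1/298.257223563): X=3719878.6552, Y=-3328608.9636, Z=3959421.9254
→ Helmert 7p (PV): X=3719690.0947, Y=-3328519.9222, Z=3958949.1179

X=3719690.0947 m, Y=-3328519.9222 m, Z=3958949.1179 m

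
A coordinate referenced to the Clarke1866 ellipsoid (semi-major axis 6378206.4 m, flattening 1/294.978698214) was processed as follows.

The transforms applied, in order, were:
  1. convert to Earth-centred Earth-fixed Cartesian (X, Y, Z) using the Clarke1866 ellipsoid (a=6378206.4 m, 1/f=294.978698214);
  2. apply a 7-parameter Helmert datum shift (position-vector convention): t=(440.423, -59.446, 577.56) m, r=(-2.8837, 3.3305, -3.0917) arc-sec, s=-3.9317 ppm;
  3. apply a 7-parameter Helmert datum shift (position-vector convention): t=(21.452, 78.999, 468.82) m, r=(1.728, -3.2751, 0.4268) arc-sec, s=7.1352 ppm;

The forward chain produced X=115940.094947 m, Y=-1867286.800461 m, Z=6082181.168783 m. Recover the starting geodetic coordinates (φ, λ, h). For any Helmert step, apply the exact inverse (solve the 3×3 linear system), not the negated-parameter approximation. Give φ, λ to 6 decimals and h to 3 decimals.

φ=73.008052°, λ=-86.460587°, h=3953.246 m

start: X=115940.0949, Y=-1867286.8005, Z=6082181.1688 m
→ Helmert⁻¹: X=116010.5178, Y=-1867301.7658, Z=6081682.7563
→ Helmert⁻¹: X=115500.3487, Y=-1867332.9473, Z=6081104.8640
→ geod (Bowring, a=6378206.400): φ=73.00805200°, λ=-86.46058700°, h=3953.2460 m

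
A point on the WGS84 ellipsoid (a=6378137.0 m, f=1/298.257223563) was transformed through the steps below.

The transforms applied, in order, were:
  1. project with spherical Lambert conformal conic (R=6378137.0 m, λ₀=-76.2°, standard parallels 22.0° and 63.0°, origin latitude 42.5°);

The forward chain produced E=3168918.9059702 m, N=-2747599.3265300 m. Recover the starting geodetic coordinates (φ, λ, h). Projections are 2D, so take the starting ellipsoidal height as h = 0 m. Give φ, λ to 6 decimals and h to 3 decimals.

start: E=3168918.9060, N=-2747599.3265 m
→ lcc⁻¹: φ=12.47593500°, λ=-48.46768400°

φ=12.475935°, λ=-48.467684°, h=0.000 m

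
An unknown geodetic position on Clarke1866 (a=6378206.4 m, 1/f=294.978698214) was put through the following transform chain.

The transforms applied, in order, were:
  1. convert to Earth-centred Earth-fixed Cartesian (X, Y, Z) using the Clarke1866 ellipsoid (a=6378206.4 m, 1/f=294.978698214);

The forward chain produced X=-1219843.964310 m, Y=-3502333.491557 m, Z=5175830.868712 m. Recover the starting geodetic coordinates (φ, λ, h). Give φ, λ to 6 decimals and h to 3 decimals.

φ=54.560843°, λ=-109.202953°, h=3489.830 m

start: X=-1219843.9643, Y=-3502333.4916, Z=5175830.8687 m
→ geod (Bowring, a=6378206.400): φ=54.56084300°, λ=-109.20295300°, h=3489.8300 m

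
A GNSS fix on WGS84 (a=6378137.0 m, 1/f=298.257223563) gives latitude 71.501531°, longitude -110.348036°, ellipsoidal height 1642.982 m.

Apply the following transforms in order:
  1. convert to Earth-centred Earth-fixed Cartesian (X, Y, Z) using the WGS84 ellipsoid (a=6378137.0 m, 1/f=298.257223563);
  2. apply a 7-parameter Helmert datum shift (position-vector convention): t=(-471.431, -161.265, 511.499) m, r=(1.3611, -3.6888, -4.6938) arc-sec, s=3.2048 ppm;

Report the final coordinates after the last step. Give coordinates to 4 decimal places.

X=-706601.5331 m, Y=-1903787.8455 m, Z=6028332.3251 m

start: φ=71.501531°, λ=-110.348036°, h=1642.982 m
→ ECEF (a=6378137.000, f=1/298.257223563): X=-705976.7200, Y=-1903596.7687, Z=6027826.6952
→ Helmert 7p (PV): X=-706601.5331, Y=-1903787.8455, Z=6028332.3251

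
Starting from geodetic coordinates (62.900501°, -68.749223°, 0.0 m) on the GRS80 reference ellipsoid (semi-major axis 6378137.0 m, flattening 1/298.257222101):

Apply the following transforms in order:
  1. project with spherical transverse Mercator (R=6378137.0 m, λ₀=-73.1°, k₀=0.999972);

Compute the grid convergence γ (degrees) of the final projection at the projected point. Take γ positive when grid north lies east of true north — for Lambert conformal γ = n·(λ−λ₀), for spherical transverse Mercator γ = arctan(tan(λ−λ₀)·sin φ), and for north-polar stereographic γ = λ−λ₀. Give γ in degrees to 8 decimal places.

start: φ=62.900501°, λ=-68.749223°, h=0.000 m
→ into tm (λ₀=-73.1°): φ=62.90050100°, λ−λ₀=4.35077700°
convergence γ = 3.87467887°

3.87467887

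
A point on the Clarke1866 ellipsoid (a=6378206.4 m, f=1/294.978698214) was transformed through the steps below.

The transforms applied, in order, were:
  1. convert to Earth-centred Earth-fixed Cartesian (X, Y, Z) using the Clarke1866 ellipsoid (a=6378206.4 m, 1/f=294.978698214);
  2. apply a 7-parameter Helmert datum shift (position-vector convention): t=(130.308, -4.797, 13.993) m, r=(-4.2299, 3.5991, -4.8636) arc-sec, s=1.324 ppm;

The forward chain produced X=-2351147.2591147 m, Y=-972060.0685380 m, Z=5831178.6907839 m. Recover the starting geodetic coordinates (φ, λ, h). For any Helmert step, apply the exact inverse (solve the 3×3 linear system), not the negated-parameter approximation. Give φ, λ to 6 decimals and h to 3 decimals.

start: X=-2351147.2591, Y=-972060.0685, Z=5831178.6908 m
→ Helmert⁻¹: X=-2351353.2758, Y=-972229.0071, Z=5831096.0111
→ geod (Bowring, a=6378206.400): φ=66.56801100°, λ=-157.53606200°, h=2029.6610 m

φ=66.568011°, λ=-157.536062°, h=2029.661 m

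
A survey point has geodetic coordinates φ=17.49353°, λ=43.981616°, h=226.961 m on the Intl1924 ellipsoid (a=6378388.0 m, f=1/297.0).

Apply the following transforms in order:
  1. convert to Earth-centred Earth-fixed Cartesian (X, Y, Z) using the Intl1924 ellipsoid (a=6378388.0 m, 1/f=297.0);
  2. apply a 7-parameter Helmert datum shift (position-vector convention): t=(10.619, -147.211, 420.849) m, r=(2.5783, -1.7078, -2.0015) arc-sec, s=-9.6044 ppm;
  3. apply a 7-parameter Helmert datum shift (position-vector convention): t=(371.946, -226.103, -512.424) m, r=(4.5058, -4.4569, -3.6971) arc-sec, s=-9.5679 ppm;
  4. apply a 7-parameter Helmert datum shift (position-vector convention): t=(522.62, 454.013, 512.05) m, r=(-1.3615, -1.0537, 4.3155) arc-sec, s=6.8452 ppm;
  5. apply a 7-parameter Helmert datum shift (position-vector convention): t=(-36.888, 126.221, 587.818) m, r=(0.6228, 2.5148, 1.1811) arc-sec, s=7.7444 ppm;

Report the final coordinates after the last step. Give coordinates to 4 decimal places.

X=4379677.4568 m, Y=4226034.4165 m, Z=1906318.0639 m

start: φ=17.493530°, λ=43.981616°, h=226.961 m
→ ECEF (a=6378388.000, f=1/297.0): X=4378868.5179, Y=4225909.7571, Z=1905088.6549
→ Helmert 7p (PV): X=4378862.3131, Y=4225655.6553, Z=1905580.2850
→ Helmert 7p (PV): X=4379226.9280, Y=4225269.0090, Z=1905236.5521
→ Helmert 7p (PV): X=4379681.3895, Y=4225856.1443, Z=1905756.1251
→ Helmert 7p (PV): X=4379677.4568, Y=4226034.4165, Z=1906318.0639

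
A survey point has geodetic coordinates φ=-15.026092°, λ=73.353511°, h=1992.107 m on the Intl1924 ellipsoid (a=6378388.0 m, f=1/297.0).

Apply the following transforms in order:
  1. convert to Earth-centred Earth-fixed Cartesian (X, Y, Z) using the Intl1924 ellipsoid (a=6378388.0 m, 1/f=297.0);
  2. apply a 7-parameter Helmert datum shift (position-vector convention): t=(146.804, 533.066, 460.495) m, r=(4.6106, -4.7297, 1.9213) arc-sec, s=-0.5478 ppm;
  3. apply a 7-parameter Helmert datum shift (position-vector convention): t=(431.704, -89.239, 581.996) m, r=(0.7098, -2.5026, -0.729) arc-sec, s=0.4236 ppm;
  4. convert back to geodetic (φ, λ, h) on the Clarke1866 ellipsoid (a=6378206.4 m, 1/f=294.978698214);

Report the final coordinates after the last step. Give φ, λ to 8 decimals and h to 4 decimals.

φ=-15.01426935°, λ=73.34947189°, h=2482.9738 m

start: φ=-15.026092°, λ=73.353511°, h=1992.107 m
→ ECEF (a=6378388.000, f=1/297.0): X=1765664.7526, Y=5905299.3188, Z=-1643424.5399
→ Helmert 7p (PV): X=1765793.2672, Y=5905882.3317, Z=-1642790.6575
→ Helmert 7p (PV): X=1766266.5243, Y=5905795.0068, Z=-1642167.6097
→ geod (Bowring, a=6378206.400): φ=-15.01426935°, λ=73.34947189°, h=2482.9738 m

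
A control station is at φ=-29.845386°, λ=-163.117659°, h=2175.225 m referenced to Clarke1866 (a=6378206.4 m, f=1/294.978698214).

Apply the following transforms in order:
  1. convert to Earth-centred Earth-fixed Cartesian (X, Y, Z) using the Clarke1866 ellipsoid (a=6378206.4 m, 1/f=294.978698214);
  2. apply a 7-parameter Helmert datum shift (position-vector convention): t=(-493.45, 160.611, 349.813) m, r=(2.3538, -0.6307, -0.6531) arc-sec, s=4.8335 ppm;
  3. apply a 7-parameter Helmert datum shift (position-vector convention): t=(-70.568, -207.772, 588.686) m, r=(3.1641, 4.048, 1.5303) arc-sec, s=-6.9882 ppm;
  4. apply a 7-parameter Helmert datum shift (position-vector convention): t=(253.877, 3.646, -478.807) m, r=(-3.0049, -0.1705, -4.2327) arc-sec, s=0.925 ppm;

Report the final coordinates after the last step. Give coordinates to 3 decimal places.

start: φ=-29.845386°, λ=-163.117659°, h=2175.225 m
→ ECEF (a=6378206.400, f=1/294.978698214): X=-5300099.0651, Y=-1608509.0640, Z=-3156429.2253
→ Helmert 7p (PV): X=-5300613.5747, Y=-1608303.4259, Z=-3156129.2309
→ Helmert 7p (PV): X=-5300697.1083, Y=-1608490.8697, Z=-3155439.1352
→ Helmert 7p (PV): X=-5300478.5336, Y=-1608425.9064, Z=-3155901.8098

X=-5300478.534 m, Y=-1608425.906 m, Z=-3155901.810 m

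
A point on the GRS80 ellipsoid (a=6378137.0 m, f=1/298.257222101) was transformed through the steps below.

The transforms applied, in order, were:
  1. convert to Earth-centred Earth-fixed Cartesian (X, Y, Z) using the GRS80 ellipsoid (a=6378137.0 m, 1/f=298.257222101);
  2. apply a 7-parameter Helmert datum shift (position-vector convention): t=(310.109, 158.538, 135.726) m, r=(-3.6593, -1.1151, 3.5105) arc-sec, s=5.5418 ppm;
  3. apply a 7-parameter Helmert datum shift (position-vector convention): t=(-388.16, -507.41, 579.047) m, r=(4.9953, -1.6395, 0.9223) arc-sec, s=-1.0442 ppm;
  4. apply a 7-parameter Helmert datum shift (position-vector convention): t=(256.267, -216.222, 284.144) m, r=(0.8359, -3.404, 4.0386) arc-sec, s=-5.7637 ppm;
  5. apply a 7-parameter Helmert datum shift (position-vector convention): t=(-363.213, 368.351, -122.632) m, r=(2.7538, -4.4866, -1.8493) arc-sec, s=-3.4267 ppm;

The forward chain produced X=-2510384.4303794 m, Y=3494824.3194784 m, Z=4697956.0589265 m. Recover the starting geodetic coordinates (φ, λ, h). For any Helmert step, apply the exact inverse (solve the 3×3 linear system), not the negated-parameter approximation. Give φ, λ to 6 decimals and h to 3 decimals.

start: X=-2510384.4304, Y=3494824.3195, Z=4697956.0589 m
→ Helmert⁻¹: X=-2509958.9576, Y=3494508.1630, Z=4698102.7312
→ Helmert⁻¹: X=-2510083.7362, Y=3494812.7127, Z=4697872.9253
→ Helmert⁻¹: X=-2509645.2311, Y=3495448.7513, Z=4697234.0787
→ Helmert⁻¹: X=-2509856.5503, Y=3495230.2284, Z=4697147.8993
→ geod (Bowring, a=6378137.000): φ=47.69894100°, λ=125.68138900°, h=3698.2240 m

φ=47.698941°, λ=125.681389°, h=3698.224 m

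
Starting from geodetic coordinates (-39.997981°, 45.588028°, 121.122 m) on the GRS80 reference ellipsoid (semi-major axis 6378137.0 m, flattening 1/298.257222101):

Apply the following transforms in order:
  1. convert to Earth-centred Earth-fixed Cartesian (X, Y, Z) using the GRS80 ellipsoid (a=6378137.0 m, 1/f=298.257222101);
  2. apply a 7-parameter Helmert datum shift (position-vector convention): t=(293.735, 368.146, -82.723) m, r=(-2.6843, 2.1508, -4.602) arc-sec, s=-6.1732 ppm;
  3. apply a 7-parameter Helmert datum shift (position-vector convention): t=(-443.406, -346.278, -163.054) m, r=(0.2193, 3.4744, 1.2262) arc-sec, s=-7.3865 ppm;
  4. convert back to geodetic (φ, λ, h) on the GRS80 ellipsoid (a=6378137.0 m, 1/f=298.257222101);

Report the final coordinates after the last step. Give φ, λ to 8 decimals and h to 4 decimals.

φ=-40.00177964°, λ=45.58905243°, h=125.0534 m

start: φ=-39.997981°, λ=45.588028°, h=121.122 m
→ ECEF (a=6378137.000, f=1/298.257222101): X=3424144.2739, Y=3495159.7554, Z=-4077891.6910
→ Helmert 7p (PV): X=3424452.3300, Y=3495376.8603, Z=-4078030.4302
→ Helmert 7p (PV): X=3423894.1588, Y=3495029.4569, Z=-4078217.3279
→ geod (Bowring, a=6378137.000): φ=-40.00177964°, λ=45.58905243°, h=125.0534 m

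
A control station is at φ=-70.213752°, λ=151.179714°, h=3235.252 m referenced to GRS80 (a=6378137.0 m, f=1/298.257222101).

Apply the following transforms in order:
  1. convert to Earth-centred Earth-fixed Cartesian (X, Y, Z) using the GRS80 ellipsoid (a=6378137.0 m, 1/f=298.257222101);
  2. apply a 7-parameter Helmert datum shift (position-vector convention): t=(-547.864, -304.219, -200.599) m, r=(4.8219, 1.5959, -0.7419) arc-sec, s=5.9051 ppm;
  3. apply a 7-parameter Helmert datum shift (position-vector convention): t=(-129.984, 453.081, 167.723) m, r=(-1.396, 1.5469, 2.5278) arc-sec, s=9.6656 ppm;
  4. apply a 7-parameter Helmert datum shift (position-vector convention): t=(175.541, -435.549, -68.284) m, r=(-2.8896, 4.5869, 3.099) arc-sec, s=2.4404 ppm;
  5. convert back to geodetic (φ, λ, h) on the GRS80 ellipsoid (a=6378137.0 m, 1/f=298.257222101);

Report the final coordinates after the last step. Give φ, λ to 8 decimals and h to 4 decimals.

φ=-70.20956810°, λ=151.19661078°, h=3546.7942 m

start: φ=-70.213752°, λ=151.179714°, h=3235.252 m
→ ECEF (a=6378137.000, f=1/298.257222101): X=-1898235.4244, Y=1044439.1346, Z=-5982198.5555
→ Helmert 7p (PV): X=-1898837.0263, Y=1044287.7589, Z=-5982395.3767
→ Helmert 7p (PV): X=-1899043.0276, Y=1044687.1736, Z=-5982278.3044
→ Helmert 7p (PV): X=-1899020.8506, Y=1044141.8350, Z=-5982333.5919
→ geod (Bowring, a=6378137.000): φ=-70.20956810°, λ=151.19661078°, h=3546.7942 m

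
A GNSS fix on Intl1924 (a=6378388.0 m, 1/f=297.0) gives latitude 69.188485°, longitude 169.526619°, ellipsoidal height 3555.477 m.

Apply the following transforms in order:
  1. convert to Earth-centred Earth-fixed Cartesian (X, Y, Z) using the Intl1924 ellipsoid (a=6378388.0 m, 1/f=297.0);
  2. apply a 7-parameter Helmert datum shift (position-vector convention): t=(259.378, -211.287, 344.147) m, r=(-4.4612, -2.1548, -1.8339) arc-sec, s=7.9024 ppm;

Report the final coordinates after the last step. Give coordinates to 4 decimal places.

X=-2236084.9311 m, Y=413333.6761 m, Z=5943296.2275 m

start: φ=69.188485°, λ=169.526619°, h=3555.477 m
→ ECEF (a=6378388.000, f=1/297.0): X=-2236268.2278, Y=413393.2756, Z=5942937.4201
→ Helmert 7p (PV): X=-2236084.9311, Y=413333.6761, Z=5943296.2275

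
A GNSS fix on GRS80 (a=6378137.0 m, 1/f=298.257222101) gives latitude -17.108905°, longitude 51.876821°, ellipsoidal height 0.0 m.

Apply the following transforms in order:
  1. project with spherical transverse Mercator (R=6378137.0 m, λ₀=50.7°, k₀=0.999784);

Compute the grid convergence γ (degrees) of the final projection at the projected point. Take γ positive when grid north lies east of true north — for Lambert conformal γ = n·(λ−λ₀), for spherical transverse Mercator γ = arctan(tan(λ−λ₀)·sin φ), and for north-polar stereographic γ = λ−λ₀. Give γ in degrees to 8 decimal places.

start: φ=-17.108905°, λ=51.876821°, h=0.000 m
→ into tm (λ₀=50.7°): φ=-17.10890500°, λ−λ₀=1.17682100°
convergence γ = -0.34625212°

-0.34625212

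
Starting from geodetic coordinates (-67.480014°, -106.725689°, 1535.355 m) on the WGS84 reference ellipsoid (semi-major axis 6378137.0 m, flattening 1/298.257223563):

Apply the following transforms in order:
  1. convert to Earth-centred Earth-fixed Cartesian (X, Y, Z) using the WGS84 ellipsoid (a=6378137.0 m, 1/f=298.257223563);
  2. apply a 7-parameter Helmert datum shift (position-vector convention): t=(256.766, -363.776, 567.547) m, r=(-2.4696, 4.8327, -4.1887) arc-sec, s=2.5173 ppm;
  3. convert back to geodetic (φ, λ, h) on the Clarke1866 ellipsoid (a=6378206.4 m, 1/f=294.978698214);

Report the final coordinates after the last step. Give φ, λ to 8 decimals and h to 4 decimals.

start: φ=-67.480014°, λ=-106.725689°, h=1535.355 m
→ ECEF (a=6378137.000, f=1/298.257223563): X=-705217.1634, Y=-2346787.8666, Z=-5870542.2189
→ Helmert 7p (PV): X=-705147.3746, Y=-2347213.5170, Z=-5869944.8288
→ geod (Bowring, a=6378206.400): φ=-67.47626635°, λ=-106.72126275°, h=1265.4847 m

φ=-67.47626635°, λ=-106.72126275°, h=1265.4847 m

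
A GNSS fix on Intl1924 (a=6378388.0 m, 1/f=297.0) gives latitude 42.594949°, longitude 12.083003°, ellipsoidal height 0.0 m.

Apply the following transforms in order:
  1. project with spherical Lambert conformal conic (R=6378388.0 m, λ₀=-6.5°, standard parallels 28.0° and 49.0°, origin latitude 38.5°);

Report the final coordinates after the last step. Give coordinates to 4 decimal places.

E=1490478.4382 m, N=600378.0245 m

start: φ=42.594949°, λ=12.083003°, h=0.000 m
→ lcc (R=6378388.0, λ₀=-6.5°): E=1490478.4382, N=600378.0245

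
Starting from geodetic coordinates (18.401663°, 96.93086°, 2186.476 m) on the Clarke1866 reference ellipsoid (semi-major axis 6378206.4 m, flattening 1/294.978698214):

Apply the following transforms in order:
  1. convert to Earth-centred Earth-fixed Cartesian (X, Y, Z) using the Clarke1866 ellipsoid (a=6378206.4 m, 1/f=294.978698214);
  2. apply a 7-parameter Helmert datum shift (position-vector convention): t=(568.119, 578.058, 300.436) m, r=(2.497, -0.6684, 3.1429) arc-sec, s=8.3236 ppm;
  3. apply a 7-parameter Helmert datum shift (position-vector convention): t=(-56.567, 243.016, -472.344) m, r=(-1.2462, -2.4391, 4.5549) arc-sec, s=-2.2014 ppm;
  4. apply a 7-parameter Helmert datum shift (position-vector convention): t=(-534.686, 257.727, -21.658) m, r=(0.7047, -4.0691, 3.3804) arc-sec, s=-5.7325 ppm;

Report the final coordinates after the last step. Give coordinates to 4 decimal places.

X=-731225.1225 m, Y=6012952.7093 m, Z=2001025.8139 m

start: φ=18.401663°, λ=96.930860°, h=2186.476 m
→ ECEF (a=6378206.400, f=1/294.978698214): X=-730809.1530, Y=6011929.7776, Z=2001187.0207
→ Helmert 7p (PV): X=-730345.2077, Y=6012522.5147, Z=2001574.5253
→ Helmert 7p (PV): X=-730556.6085, Y=6012748.2597, Z=2001052.8126
→ Helmert 7p (PV): X=-731225.1225, Y=6012952.7093, Z=2001025.8139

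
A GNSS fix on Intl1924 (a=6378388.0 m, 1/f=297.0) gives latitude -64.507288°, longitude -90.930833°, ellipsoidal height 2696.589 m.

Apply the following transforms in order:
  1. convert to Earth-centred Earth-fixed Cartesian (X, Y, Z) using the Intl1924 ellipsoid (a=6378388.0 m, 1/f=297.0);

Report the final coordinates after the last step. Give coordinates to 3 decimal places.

X=-44738.890 m, Y=-2753581.017 m, Z=-5736843.679 m

start: φ=-64.507288°, λ=-90.930833°, h=2696.589 m
→ ECEF (a=6378388.000, f=1/297.0): X=-44738.8904, Y=-2753581.0167, Z=-5736843.6790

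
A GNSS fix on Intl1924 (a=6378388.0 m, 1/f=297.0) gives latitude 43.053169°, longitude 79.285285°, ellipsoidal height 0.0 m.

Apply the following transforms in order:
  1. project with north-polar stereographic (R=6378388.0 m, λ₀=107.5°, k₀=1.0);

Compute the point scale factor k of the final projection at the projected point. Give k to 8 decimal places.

start: φ=43.053169°, λ=79.285285°, h=0.000 m
→ into stereo (λ₀=107.5°): φ=43.05316900°, λ−λ₀=-28.21471500°
scale k = 1.18858242

1.18858242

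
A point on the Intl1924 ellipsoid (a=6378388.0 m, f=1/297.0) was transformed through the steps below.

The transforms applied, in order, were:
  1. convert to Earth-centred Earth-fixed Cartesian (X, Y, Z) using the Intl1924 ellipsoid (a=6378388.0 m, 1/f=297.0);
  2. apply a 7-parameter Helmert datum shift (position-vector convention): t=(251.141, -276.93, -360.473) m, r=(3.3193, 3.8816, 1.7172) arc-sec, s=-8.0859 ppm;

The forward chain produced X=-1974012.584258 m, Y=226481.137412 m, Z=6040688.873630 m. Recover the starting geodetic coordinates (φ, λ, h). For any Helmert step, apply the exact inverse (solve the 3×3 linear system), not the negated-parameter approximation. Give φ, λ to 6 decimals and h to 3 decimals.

start: X=-1974012.5843, Y=226481.1374, Z=6040688.8736 m
→ Helmert⁻¹: X=-1974391.4841, Y=226873.5535, Z=6041057.3883
→ geod (Bowring, a=6378388.000): φ=71.90426500°, λ=173.44500100°, h=565.3500 m

φ=71.904265°, λ=173.445001°, h=565.350 m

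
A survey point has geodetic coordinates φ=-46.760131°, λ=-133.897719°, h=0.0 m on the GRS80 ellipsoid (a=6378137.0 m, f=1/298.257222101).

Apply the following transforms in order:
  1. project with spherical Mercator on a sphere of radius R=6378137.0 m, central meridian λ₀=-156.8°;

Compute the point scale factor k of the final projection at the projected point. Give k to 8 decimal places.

1.45973854

start: φ=-46.760131°, λ=-133.897719°, h=0.000 m
→ into merc (λ₀=-156.8°): φ=-46.76013100°, λ−λ₀=22.90228100°
scale k = 1.45973854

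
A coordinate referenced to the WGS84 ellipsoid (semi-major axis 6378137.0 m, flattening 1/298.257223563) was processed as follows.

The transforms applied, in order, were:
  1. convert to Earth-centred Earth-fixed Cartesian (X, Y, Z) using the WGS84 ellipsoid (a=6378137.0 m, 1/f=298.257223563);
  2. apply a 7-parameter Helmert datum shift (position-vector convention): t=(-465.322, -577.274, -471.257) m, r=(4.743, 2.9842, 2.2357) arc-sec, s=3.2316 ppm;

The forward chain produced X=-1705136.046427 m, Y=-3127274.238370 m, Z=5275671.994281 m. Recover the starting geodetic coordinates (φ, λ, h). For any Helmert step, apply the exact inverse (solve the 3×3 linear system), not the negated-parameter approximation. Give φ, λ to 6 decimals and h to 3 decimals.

φ=56.161060°, λ=-118.601789°, h=2075.743 m

start: X=-1705136.0464, Y=-3127274.2384, Z=5275671.9943 m
→ Helmert⁻¹: X=-1704775.4389, Y=-3126547.0580, Z=5276173.4306
→ geod (Bowring, a=6378137.000): φ=56.16106000°, λ=-118.60178900°, h=2075.7430 m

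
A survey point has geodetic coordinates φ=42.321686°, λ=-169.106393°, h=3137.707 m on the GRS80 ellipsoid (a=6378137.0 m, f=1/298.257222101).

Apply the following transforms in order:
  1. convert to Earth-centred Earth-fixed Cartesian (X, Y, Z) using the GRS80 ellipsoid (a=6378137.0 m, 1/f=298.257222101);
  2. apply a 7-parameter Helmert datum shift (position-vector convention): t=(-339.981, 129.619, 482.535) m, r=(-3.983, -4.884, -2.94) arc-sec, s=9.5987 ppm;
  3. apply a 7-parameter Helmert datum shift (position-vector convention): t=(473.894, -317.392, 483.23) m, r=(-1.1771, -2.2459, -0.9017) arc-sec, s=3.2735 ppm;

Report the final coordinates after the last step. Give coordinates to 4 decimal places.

X=-4640274.0456 m, Y=-893027.5419 m, Z=4275085.7398 m

start: φ=42.321686°, λ=-169.106393°, h=3137.707 m
→ ECEF (a=6378137.000, f=1/298.257222101): X=-4640183.8449, Y=-893021.6318, Z=4274203.0184
→ Helmert 7p (PV): X=-4640682.3013, Y=-892751.9089, Z=4274633.9520
→ Helmert 7p (PV): X=-4640274.0456, Y=-893027.5419, Z=4275085.7398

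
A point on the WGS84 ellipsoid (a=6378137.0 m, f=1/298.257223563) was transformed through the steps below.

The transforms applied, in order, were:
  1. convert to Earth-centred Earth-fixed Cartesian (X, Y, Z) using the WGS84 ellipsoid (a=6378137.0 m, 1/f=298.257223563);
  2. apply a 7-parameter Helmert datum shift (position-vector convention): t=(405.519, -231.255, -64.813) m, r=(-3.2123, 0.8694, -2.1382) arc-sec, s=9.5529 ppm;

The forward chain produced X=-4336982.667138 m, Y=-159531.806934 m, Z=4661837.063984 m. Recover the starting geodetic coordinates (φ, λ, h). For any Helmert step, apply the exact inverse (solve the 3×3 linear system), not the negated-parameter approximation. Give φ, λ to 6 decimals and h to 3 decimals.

φ=47.237454°, λ=-177.895084°, h=2871.400 m

start: X=-4336982.6671, Y=-159531.8069, Z=4661837.0640 m
→ Helmert⁻¹: X=-4337364.7488, Y=-159416.5944, Z=4661836.5782
→ geod (Bowring, a=6378137.000): φ=47.23745400°, λ=-177.89508400°, h=2871.4000 m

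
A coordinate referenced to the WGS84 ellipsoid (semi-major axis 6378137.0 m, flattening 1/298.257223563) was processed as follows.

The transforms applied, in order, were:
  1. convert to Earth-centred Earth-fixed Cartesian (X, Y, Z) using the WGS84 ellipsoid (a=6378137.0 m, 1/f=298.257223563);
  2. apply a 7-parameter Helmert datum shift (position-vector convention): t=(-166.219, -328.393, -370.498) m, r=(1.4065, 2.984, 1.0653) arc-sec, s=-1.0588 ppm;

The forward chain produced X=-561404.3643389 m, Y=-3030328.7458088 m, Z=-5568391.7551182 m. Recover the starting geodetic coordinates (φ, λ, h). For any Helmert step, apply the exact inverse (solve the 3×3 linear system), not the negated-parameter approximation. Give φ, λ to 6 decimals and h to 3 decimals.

start: X=-561404.3643, Y=-3030328.7458, Z=-5568391.7551 m
→ Helmert⁻¹: X=-561173.8373, Y=-3030038.6304, Z=-5568014.6094
→ geod (Bowring, a=6378137.000): φ=-61.20077500°, λ=-100.49249300°, h=2122.4120 m

φ=-61.200775°, λ=-100.492493°, h=2122.412 m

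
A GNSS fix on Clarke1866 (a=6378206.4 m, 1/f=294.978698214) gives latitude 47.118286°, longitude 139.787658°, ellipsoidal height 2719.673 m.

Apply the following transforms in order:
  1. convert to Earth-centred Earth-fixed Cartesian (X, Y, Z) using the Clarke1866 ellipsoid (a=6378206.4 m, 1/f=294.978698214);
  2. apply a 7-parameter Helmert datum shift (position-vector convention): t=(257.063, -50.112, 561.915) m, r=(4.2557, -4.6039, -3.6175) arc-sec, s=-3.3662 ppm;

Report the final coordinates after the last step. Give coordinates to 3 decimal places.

X=-3321729.406 m, Y=2808389.058 m, Z=4653042.014 m

start: φ=47.118286°, λ=139.787658°, h=2719.673 m
→ ECEF (a=6378206.400, f=1/294.978698214): X=-3321943.0611, Y=2808486.3545, Z=4652511.9619
→ Helmert 7p (PV): X=-3321729.4056, Y=2808389.0577, Z=4653042.0140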